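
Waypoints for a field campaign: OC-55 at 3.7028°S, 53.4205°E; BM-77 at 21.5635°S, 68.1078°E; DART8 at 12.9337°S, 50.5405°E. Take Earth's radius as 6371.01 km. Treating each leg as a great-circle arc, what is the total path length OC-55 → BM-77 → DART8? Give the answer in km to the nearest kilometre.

OC-55→BM-77: c = 0.398924 rad, d = 2541.55 km
BM-77→DART8: c = 0.328876 rad, d = 2095.27 km
Total = 2541.55 + 2095.27 = 4636.82 km

4637 km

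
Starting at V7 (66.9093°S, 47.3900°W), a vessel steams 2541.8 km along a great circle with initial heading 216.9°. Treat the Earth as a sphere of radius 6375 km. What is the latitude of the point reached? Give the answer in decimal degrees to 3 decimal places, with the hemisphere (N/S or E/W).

δ = d/R = 2541.8/6375 = 0.398714 rad
φ₂ = arcsin(sin φ₁ cos δ + cos φ₁ sin δ cos θ)
   = arcsin(-0.91989·0.92156 + 0.39219·0.38823·-0.79968) = -75.81059°
λ₂ = λ₁ + atan2(sin θ sin δ cos φ₁, cos δ − sin φ₁ sin φ₂) = -119.36914°

75.811°S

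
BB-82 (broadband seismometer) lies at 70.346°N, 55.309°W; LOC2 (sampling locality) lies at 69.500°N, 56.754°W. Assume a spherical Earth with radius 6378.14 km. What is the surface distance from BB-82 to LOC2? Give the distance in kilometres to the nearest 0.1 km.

109.2 km

Δφ = -0.8460°,  Δλ = -1.4450°
a = sin²(Δφ/2) + cos φ₁ cos φ₂ sin²(Δλ/2) = 0.000073
c = 2·arcsin(√a) = 0.017115 rad = 0.9806°
d = R·c = 6378.14 × 0.017115 = 109.2 km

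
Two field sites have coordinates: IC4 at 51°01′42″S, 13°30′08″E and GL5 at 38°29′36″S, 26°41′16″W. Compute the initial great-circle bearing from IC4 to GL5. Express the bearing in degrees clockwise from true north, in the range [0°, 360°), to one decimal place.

278.3°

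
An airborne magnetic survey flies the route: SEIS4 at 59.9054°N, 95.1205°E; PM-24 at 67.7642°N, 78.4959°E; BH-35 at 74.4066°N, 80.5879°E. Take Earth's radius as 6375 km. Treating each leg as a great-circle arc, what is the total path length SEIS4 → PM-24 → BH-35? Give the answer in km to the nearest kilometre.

SEIS4→PM-24: c = 0.186407 rad, d = 1188.35 km
PM-24→BH-35: c = 0.116516 rad, d = 742.79 km
Total = 1188.35 + 742.79 = 1931.14 km

1931 km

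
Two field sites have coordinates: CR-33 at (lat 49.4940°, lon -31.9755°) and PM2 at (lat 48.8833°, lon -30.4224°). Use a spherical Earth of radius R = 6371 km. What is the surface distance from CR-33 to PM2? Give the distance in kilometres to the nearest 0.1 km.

Δφ = -0.6107°,  Δλ = 1.5531°
a = sin²(Δφ/2) + cos φ₁ cos φ₂ sin²(Δλ/2) = 0.000107
c = 2·arcsin(√a) = 0.020675 rad = 1.1846°
d = R·c = 6371 × 0.020675 = 131.7 km

131.7 km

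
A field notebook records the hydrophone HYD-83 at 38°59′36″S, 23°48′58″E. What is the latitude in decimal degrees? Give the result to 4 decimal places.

38.9933°S

38° + 59′/60 + 36″/3600 = 38 + 0.98333 + 0.01000 = 38.9933°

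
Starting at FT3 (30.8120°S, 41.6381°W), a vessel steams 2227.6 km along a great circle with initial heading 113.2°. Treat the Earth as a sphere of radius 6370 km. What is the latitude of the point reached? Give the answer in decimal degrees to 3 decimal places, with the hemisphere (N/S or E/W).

36.665°S

δ = d/R = 2227.6/6370 = 0.349702 rad
φ₂ = arcsin(sin φ₁ cos δ + cos φ₁ sin δ cos θ)
   = arcsin(-0.51222·0.93947 + 0.85885·0.34262·-0.39394) = -36.66541°
λ₂ = λ₁ + atan2(sin θ sin δ cos φ₁, cos δ − sin φ₁ sin φ₂) = -18.52225°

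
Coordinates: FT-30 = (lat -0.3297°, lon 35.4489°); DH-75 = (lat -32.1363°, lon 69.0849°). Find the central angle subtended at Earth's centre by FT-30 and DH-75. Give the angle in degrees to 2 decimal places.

44.92°

Δφ = -31.8066°,  Δλ = 33.6360°
a = sin²(Δφ/2) + cos φ₁ cos φ₂ sin²(Δλ/2) = 0.145970
c = 2·arcsin(√a) = 0.784049 rad = 44.9227°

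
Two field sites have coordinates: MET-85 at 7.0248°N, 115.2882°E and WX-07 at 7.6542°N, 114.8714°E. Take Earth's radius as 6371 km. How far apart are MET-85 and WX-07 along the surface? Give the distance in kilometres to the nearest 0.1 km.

83.7 km

Δφ = 0.6294°,  Δλ = -0.4168°
a = sin²(Δφ/2) + cos φ₁ cos φ₂ sin²(Δλ/2) = 0.000043
c = 2·arcsin(√a) = 0.013143 rad = 0.7530°
d = R·c = 6371 × 0.013143 = 83.7 km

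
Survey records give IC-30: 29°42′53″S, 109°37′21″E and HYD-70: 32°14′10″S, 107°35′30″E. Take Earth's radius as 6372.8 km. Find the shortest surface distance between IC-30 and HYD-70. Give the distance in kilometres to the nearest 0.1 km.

IC-30: φ = -29.71472°, λ = +109.62250°
HYD-70: φ = -32.23611°, λ = +107.59167°
Δφ = -2.5214°,  Δλ = -2.0308°
a = sin²(Δφ/2) + cos φ₁ cos φ₂ sin²(Δλ/2) = 0.000715
c = 2·arcsin(√a) = 0.053477 rad = 3.0640°
d = R·c = 6372.8 × 0.053477 = 340.8 km

340.8 km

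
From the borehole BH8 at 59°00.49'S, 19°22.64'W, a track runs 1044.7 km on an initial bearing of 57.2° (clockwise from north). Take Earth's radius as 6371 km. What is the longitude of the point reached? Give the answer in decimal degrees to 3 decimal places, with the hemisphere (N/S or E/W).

6.151°W

BH8: φ = -59.00817°, λ = -19.37733°
δ = d/R = 1044.7/6371 = 0.163977 rad
φ₂ = arcsin(sin φ₁ cos δ + cos φ₁ sin δ cos θ)
   = arcsin(-0.85724·0.98659 + 0.51492·0.16324·0.54171) = -53.14990°
λ₂ = λ₁ + atan2(sin θ sin δ cos φ₁, cos δ − sin φ₁ sin φ₂) = -6.15087°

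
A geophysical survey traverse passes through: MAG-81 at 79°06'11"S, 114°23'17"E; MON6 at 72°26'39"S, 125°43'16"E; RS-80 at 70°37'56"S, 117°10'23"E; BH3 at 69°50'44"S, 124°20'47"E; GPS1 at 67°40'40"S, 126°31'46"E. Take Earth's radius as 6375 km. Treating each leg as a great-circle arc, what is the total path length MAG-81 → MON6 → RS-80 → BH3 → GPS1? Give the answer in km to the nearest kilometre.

1702 km

MAG-81: φ = -79.10306°, λ = +114.38806°
MON6: φ = -72.44417°, λ = +125.72111°
RS-80: φ = -70.63222°, λ = +117.17306°
BH3: φ = -69.84556°, λ = +124.34639°
GPS1: φ = -67.67778°, λ = +126.52944°
MAG-81→MON6: c = 0.125444 rad, d = 799.70 km
MON6→RS-80: c = 0.056774 rad, d = 361.93 km
RS-80→BH3: c = 0.044470 rad, d = 283.49 km
BH3→GPS1: c = 0.040268 rad, d = 256.71 km
Total = 799.70 + 361.93 + 283.49 + 256.71 = 1701.84 km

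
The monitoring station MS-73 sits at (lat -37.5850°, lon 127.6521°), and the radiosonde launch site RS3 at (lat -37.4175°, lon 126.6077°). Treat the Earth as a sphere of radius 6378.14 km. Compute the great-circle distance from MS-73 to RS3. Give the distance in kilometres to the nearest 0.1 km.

Δφ = 0.1675°,  Δλ = -1.0444°
a = sin²(Δφ/2) + cos φ₁ cos φ₂ sin²(Δλ/2) = 0.000054
c = 2·arcsin(√a) = 0.014754 rad = 0.8453°
d = R·c = 6378.14 × 0.014754 = 94.1 km

94.1 km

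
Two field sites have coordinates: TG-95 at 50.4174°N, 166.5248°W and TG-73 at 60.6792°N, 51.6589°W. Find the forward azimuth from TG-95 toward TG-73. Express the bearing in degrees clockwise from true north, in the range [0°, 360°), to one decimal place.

Δλ = 114.8659°
y = sin Δλ · cos φ₂ = 0.444301
x = cos φ₁ sin φ₂ − sin φ₁ cos φ₂ cos Δλ = 0.714262
θ = atan2(y, x) = 31.8834° → 31.8834° (mod 360°)

31.9°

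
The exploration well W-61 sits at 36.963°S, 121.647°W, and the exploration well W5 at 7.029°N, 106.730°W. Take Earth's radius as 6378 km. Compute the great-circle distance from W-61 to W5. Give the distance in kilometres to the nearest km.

5138 km

Δφ = 43.9920°,  Δλ = 14.9170°
a = sin²(Δφ/2) + cos φ₁ cos φ₂ sin²(Δλ/2) = 0.153644
c = 2·arcsin(√a) = 0.805554 rad = 46.1548°
d = R·c = 6378 × 0.805554 = 5137.8 km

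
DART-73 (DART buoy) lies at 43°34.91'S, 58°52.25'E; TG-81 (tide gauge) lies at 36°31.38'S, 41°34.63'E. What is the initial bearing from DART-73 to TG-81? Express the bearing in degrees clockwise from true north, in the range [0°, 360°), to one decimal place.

292.3°

DART-73: φ = -43.58183°, λ = +58.87083°
TG-81: φ = -36.52300°, λ = +41.57717°
Δλ = -17.2937°
y = sin Δλ · cos φ₂ = -0.238891
x = cos φ₁ sin φ₂ − sin φ₁ cos φ₂ cos Δλ = 0.097844
θ = atan2(y, x) = -67.7272° → 292.2728° (mod 360°)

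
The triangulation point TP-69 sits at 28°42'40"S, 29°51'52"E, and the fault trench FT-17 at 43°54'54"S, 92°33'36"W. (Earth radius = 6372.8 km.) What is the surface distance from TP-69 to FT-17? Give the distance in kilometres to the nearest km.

TP-69: φ = -28.71111°, λ = +29.86444°
FT-17: φ = -43.91500°, λ = -92.56000°
Δφ = -15.2039°,  Δλ = -122.4244°
a = sin²(Δφ/2) + cos φ₁ cos φ₂ sin²(Δλ/2) = 0.502784
c = 2·arcsin(√a) = 1.576364 rad = 90.3190°
d = R·c = 6372.8 × 1.576364 = 10045.9 km

10046 km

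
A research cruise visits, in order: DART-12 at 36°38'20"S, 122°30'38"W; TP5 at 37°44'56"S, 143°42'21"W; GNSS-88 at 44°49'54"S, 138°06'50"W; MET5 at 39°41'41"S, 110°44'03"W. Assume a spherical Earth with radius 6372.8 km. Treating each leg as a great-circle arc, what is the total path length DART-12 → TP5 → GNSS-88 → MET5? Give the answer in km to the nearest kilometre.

DART-12: φ = -36.63889°, λ = -122.51056°
TP5: φ = -37.74889°, λ = -143.70583°
GNSS-88: φ = -44.83167°, λ = -138.11389°
MET5: φ = -39.69472°, λ = -110.73417°
DART-12→TP5: c = 0.294688 rad, d = 1877.99 km
TP5→GNSS-88: c = 0.143647 rad, d = 915.43 km
GNSS-88→MET5: c = 0.362946 rad, d = 2312.98 km
Total = 1877.99 + 915.43 + 2312.98 = 5106.41 km

5106 km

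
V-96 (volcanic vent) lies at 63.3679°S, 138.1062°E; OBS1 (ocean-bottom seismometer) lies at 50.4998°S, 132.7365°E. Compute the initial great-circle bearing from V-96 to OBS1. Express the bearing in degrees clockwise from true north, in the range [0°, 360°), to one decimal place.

344.9°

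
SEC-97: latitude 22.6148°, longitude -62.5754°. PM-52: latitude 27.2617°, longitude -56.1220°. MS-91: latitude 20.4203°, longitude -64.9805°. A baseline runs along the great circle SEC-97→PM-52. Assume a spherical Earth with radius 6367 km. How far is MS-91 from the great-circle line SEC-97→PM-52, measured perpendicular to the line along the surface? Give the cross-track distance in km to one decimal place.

δ₁₃ = central angle SEC-97→MS-91 = 0.054696 rad  (haversine)
θ₁₃ = bearing SEC-97→MS-91 = 226.003°,  θ₁₂ = bearing SEC-97→PM-52 = 50.221°
dₓₜ = R·arcsin(sin δ₁₃ · sin(θ₁₃ − θ₁₂)) = 6367·arcsin(0.05467·sin(175.782°)) = 25.602 km
|dₓₜ| = 25.602 km

25.6 km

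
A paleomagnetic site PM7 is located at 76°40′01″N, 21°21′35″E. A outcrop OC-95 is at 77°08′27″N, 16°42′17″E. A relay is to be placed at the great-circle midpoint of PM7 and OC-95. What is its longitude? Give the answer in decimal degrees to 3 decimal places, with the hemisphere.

PM7: φ = +76.66694°, λ = +21.35972°
OC-95: φ = +77.14083°, λ = +16.70472°
Bx = cos φ₂ cos Δλ = 0.221821,  By = cos φ₂ sin Δλ = -0.018062
φₘ = atan2(sin φ₁ + sin φ₂, √((cos φ₁ + Bx)² + By²)) = 76.91432°
λₘ = λ₁ + atan2(By, cos φ₁ + Bx) = 19.07362°

19.074°E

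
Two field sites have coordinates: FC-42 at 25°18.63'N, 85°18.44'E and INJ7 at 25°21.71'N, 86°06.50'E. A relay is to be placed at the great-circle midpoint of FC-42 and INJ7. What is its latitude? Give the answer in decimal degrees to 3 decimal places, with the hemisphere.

25.337°N

FC-42: φ = +25.31050°, λ = +85.30733°
INJ7: φ = +25.36183°, λ = +86.10833°
Bx = cos φ₂ cos Δλ = 0.903533,  By = cos φ₂ sin Δλ = 0.012632
φₘ = atan2(sin φ₁ + sin φ₂, √((cos φ₁ + Bx)² + By²)) = 25.33671°
λₘ = λ₁ + atan2(By, cos φ₁ + Bx) = 85.70775°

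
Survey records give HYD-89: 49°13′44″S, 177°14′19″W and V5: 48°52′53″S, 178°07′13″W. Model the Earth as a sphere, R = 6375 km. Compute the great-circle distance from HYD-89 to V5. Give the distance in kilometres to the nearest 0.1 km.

HYD-89: φ = -49.22889°, λ = -177.23861°
V5: φ = -48.88139°, λ = -178.12028°
Δφ = 0.3475°,  Δλ = -0.8817°
a = sin²(Δφ/2) + cos φ₁ cos φ₂ sin²(Δλ/2) = 0.000035
c = 2·arcsin(√a) = 0.011767 rad = 0.6742°
d = R·c = 6375 × 0.011767 = 75.0 km

75.0 km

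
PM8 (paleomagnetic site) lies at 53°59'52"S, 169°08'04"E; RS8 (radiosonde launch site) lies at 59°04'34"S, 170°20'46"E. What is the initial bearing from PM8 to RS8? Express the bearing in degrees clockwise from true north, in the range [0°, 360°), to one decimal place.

173.0°

PM8: φ = -53.99778°, λ = +169.13444°
RS8: φ = -59.07611°, λ = +170.34611°
Δλ = 1.2117°
y = sin Δλ · cos φ₂ = 0.010867
x = cos φ₁ sin φ₂ − sin φ₁ cos φ₂ cos Δλ = -0.088611
θ = atan2(y, x) = 173.0083° → 173.0083° (mod 360°)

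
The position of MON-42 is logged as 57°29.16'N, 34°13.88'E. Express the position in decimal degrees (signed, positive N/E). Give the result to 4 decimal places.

+57.4860°, +34.2313°

lat: 57.4860° N → +57.4860°
lon: 34.2313° E → +34.2313°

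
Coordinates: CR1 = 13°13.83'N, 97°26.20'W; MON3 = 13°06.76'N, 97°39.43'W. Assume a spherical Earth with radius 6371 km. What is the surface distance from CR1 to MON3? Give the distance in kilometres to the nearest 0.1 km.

CR1: φ = +13.23050°, λ = -97.43667°
MON3: φ = +13.11267°, λ = -97.65717°
Δφ = -0.1178°,  Δλ = -0.2205°
a = sin²(Δφ/2) + cos φ₁ cos φ₂ sin²(Δλ/2) = 0.000005
c = 2·arcsin(√a) = 0.004274 rad = 0.2449°
d = R·c = 6371 × 0.004274 = 27.2 km

27.2 km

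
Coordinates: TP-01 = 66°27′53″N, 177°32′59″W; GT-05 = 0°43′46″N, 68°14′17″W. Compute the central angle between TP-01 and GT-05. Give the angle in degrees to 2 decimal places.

96.91°

TP-01: φ = +66.46472°, λ = -177.54972°
GT-05: φ = +0.72944°, λ = -68.23806°
Δφ = -65.7353°,  Δλ = 109.3117°
a = sin²(Δφ/2) + cos φ₁ cos φ₂ sin²(Δλ/2) = 0.560187
c = 2·arcsin(√a) = 1.691462 rad = 96.9136°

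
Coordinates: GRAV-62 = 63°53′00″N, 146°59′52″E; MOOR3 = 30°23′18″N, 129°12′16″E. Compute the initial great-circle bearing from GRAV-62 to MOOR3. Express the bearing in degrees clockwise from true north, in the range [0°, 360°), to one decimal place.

GRAV-62: φ = +63.88333°, λ = +146.99778°
MOOR3: φ = +30.38833°, λ = +129.20444°
Δλ = -17.7933°
y = sin Δλ · cos φ₂ = -0.263602
x = cos φ₁ sin φ₂ − sin φ₁ cos φ₂ cos Δλ = -0.514814
θ = atan2(y, x) = -152.8860° → 207.1140° (mod 360°)

207.1°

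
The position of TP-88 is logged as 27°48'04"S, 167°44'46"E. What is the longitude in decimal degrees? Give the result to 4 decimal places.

167.7461°E

167° + 44′/60 + 46″/3600 = 167 + 0.73333 + 0.01278 = 167.7461°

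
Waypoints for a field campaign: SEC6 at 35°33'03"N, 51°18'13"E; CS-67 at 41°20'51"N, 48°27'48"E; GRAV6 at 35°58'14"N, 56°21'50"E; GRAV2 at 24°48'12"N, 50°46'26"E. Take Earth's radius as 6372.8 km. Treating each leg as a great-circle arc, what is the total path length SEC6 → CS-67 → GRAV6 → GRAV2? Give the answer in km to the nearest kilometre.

2952 km

SEC6: φ = +35.55083°, λ = +51.30361°
CS-67: φ = +41.34750°, λ = +48.46333°
GRAV6: φ = +35.97056°, λ = +56.36389°
GRAV2: φ = +24.80333°, λ = +50.77389°
SEC6→CS-67: c = 0.108346 rad, d = 690.47 km
CS-67→GRAV6: c = 0.142720 rad, d = 909.53 km
GRAV6→GRAV2: c = 0.212188 rad, d = 1352.23 km
Total = 690.47 + 909.53 + 1352.23 = 2952.23 km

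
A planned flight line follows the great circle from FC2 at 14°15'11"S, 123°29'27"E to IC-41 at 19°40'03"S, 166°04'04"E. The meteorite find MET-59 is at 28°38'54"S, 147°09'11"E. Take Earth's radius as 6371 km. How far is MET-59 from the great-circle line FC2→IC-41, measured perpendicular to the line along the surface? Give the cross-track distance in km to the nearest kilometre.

1125 km

FC2: φ = -14.25306°, λ = +123.49083°
IC-41: φ = -19.66750°, λ = +166.06778°
MET-59: φ = -28.64833°, λ = +147.15306°
δ₁₃ = central angle FC2→MET-59 = 0.457647 rad  (haversine)
θ₁₃ = bearing FC2→MET-59 = 127.141°,  θ₁₂ = bearing FC2→IC-41 = 103.714°
dₓₜ = R·arcsin(sin δ₁₃ · sin(θ₁₃ − θ₁₂)) = 6371·arcsin(0.44184·sin(23.427°)) = 1125.008 km
|dₓₜ| = 1125.008 km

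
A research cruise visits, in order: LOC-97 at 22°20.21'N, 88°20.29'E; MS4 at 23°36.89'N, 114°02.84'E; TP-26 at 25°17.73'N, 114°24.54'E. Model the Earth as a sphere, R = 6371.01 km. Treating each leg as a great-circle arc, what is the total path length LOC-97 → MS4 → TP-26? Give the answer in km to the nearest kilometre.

2823 km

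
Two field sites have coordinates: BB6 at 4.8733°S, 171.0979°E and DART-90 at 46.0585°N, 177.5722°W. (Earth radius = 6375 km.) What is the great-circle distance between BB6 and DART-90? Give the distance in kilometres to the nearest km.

5777 km

Δφ = 50.9318°,  Δλ = 11.3299°
a = sin²(Δφ/2) + cos φ₁ cos φ₂ sin²(Δλ/2) = 0.191615
c = 2·arcsin(√a) = 0.906163 rad = 51.9193°
d = R·c = 6375 × 0.906163 = 5776.8 km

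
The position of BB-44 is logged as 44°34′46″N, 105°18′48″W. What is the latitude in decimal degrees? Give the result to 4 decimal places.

44.5794°N

44° + 34′/60 + 46″/3600 = 44 + 0.56667 + 0.01278 = 44.5794°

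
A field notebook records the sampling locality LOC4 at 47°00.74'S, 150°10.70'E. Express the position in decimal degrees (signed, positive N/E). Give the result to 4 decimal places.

-47.0123°, +150.1783°

lat: 47.0123° S → -47.0123°
lon: 150.1783° E → +150.1783°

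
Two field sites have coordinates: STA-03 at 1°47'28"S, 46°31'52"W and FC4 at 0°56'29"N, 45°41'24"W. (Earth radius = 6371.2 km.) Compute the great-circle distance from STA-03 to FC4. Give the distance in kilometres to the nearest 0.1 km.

STA-03: φ = -1.79111°, λ = -46.53111°
FC4: φ = +0.94139°, λ = -45.69000°
Δφ = 2.7325°,  Δλ = 0.8411°
a = sin²(Δφ/2) + cos φ₁ cos φ₂ sin²(Δλ/2) = 0.000622
c = 2·arcsin(√a) = 0.049899 rad = 2.8590°
d = R·c = 6371.2 × 0.049899 = 317.9 km

317.9 km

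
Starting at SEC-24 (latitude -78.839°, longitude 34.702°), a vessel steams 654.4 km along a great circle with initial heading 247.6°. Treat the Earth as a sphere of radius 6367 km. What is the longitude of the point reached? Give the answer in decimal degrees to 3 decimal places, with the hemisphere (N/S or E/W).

3.102°E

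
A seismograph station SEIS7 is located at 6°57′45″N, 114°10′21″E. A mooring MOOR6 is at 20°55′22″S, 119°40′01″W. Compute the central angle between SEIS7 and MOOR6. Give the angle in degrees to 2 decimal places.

SEIS7: φ = +6.96250°, λ = +114.17250°
MOOR6: φ = -20.92278°, λ = -119.66694°
Δφ = -27.8853°,  Δλ = 126.1606°
a = sin²(Δφ/2) + cos φ₁ cos φ₂ sin²(Δλ/2) = 0.795184
c = 2·arcsin(√a) = 2.202311 rad = 126.1831°

126.18°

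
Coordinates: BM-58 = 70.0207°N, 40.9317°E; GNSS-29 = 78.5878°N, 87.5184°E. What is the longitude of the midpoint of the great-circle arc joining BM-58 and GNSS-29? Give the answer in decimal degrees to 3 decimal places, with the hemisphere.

57.679°E

Bx = cos φ₂ cos Δλ = 0.135985,  By = cos φ₂ sin Δλ = 0.143733
φₘ = atan2(sin φ₁ + sin φ₂, √((cos φ₁ + Bx)² + By²)) = 75.43668°
λₘ = λ₁ + atan2(By, cos φ₁ + Bx) = 57.67862°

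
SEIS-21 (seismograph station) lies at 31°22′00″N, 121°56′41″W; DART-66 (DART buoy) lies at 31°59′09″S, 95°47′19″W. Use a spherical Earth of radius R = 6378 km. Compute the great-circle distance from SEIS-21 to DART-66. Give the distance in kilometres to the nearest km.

SEIS-21: φ = +31.36667°, λ = -121.94472°
DART-66: φ = -31.98583°, λ = -95.78861°
Δφ = -63.3525°,  Δλ = 26.1561°
a = sin²(Δφ/2) + cos φ₁ cos φ₂ sin²(Δλ/2) = 0.312831
c = 2·arcsin(√a) = 1.187114 rad = 68.0166°
d = R·c = 6378 × 1.187114 = 7571.4 km

7571 km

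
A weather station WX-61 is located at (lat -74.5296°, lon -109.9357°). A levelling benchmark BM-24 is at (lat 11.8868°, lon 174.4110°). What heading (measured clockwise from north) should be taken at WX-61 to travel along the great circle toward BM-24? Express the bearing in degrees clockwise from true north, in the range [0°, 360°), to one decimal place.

286.9°

Δλ = -75.6533°
y = sin Δλ · cos φ₂ = -0.948039
x = cos φ₁ sin φ₂ − sin φ₁ cos φ₂ cos Δλ = 0.288633
θ = atan2(y, x) = -73.0670° → 286.9330° (mod 360°)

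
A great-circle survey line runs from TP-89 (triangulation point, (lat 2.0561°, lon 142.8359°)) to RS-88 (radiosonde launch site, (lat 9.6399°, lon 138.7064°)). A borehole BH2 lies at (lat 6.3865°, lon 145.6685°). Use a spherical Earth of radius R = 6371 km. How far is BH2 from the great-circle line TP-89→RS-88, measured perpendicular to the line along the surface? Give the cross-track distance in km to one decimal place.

504.0 km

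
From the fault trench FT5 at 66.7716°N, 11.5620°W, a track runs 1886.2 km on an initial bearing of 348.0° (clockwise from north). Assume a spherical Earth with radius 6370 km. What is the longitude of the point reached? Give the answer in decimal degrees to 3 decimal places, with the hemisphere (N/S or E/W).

39.387°W

δ = d/R = 1886.2/6370 = 0.296107 rad
φ₂ = arcsin(sin φ₁ cos δ + cos φ₁ sin δ cos θ)
   = arcsin(0.91894·0.95648 + 0.39440·0.29180·0.97815) = 82.53184°
λ₂ = λ₁ + atan2(sin θ sin δ cos φ₁, cos δ − sin φ₁ sin φ₂) = -39.38674°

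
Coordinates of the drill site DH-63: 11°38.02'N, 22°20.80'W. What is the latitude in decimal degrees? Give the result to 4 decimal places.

11° + 38.02′/60 = 11 + 0.63367 = 11.6337°

11.6337°N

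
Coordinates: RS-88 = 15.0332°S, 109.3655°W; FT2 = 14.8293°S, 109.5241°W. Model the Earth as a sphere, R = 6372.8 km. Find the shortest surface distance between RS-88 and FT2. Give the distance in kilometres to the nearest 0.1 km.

28.4 km

Δφ = 0.2039°,  Δλ = -0.1586°
a = sin²(Δφ/2) + cos φ₁ cos φ₂ sin²(Δλ/2) = 0.000005
c = 2·arcsin(√a) = 0.004452 rad = 0.2551°
d = R·c = 6372.8 × 0.004452 = 28.4 km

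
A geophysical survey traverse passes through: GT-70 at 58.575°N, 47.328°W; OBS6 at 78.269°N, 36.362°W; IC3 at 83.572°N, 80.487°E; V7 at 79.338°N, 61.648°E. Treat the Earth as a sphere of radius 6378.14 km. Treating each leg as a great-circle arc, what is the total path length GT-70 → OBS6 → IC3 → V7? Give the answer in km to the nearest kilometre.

GT-70→OBS6: c = 0.349424 rad, d = 2228.67 km
OBS6→IC3: c = 0.274070 rad, d = 1748.06 km
IC3→V7: c = 0.087650 rad, d = 559.04 km
Total = 2228.67 + 1748.06 + 559.04 = 4535.77 km

4536 km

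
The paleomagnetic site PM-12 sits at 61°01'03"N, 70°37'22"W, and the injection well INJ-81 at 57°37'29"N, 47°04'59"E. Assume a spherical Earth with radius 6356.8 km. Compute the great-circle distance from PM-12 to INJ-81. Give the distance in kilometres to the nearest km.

5749 km

PM-12: φ = +61.01750°, λ = -70.62278°
INJ-81: φ = +57.62472°, λ = +47.08306°
Δφ = -3.3928°,  Δλ = 117.7058°
a = sin²(Δφ/2) + cos φ₁ cos φ₂ sin²(Δλ/2) = 0.190918
c = 2·arcsin(√a) = 0.904391 rad = 51.8178°
d = R·c = 6356.8 × 0.904391 = 5749.0 km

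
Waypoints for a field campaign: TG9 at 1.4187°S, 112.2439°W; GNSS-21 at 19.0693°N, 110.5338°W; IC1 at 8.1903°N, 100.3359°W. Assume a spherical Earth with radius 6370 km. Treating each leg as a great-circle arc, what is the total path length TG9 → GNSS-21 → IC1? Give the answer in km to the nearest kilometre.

3920 km

TG9→GNSS-21: c = 0.358783 rad, d = 2285.45 km
GNSS-21→IC1: c = 0.256636 rad, d = 1634.77 km
Total = 2285.45 + 1634.77 = 3920.22 km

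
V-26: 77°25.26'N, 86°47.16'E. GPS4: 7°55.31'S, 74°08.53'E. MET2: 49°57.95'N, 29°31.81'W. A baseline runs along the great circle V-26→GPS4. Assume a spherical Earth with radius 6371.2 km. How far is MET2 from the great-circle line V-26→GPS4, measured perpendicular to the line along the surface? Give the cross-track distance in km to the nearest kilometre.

V-26: φ = +77.42100°, λ = +86.78600°
GPS4: φ = -7.92183°, λ = +74.14217°
MET2: φ = +49.96583°, λ = -29.53017°
δ₁₃ = central angle V-26→MET2 = 0.815949 rad  (haversine)
θ₁₃ = bearing V-26→MET2 = 307.665°,  θ₁₂ = bearing V-26→GPS4 = 192.558°
dₓₜ = R·arcsin(sin δ₁₃ · sin(θ₁₃ − θ₁₂)) = 6371.2·arcsin(0.72838·sin(115.107°)) = 4588.722 km
|dₓₜ| = 4588.722 km

4589 km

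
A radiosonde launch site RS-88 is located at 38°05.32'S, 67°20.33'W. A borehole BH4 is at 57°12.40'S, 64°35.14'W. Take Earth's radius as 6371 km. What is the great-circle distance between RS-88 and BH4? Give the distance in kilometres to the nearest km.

2135 km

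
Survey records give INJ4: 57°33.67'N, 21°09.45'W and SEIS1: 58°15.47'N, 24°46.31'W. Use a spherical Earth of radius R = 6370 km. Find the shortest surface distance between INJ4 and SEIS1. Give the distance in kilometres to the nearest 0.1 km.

INJ4: φ = +57.56117°, λ = -21.15750°
SEIS1: φ = +58.25783°, λ = -24.77183°
Δφ = 0.6967°,  Δλ = -3.6143°
a = sin²(Δφ/2) + cos φ₁ cos φ₂ sin²(Δλ/2) = 0.000318
c = 2·arcsin(√a) = 0.035645 rad = 2.0423°
d = R·c = 6370 × 0.035645 = 227.1 km

227.1 km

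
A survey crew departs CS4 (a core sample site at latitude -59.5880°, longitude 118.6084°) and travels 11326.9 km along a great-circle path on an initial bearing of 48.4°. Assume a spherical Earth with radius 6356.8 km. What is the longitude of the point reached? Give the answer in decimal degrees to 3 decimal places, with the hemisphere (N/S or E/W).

δ = d/R = 11326.9/6356.8 = 1.781856 rad
φ₂ = arcsin(sin φ₁ cos δ + cos φ₁ sin δ cos θ)
   = arcsin(-0.86241·-0.20950 + 0.50621·0.97781·0.66393) = 30.61734°
λ₂ = λ₁ + atan2(sin θ sin δ cos φ₁, cos δ − sin φ₁ sin φ₂) = 176.78272°

176.783°E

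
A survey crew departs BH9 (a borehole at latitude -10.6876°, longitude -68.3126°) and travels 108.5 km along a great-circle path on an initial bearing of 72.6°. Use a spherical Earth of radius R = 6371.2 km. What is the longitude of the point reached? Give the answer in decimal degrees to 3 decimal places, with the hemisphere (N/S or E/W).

δ = d/R = 108.5/6371.2 = 0.017030 rad
φ₂ = arcsin(sin φ₁ cos δ + cos φ₁ sin δ cos θ)
   = arcsin(-0.18545·0.99985 + 0.98265·0.01703·0.29904) = -10.39440°
λ₂ = λ₁ + atan2(sin θ sin δ cos φ₁, cos δ − sin φ₁ sin φ₂) = -67.36598°

67.366°W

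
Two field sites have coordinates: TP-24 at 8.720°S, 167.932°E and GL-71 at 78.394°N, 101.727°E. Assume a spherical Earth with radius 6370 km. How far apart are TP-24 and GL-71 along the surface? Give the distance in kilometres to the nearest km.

Δφ = 87.1140°,  Δλ = -66.2050°
a = sin²(Δφ/2) + cos φ₁ cos φ₂ sin²(Δλ/2) = 0.534138
c = 2·arcsin(√a) = 1.639124 rad = 93.9149°
d = R·c = 6370 × 1.639124 = 10441.2 km

10441 km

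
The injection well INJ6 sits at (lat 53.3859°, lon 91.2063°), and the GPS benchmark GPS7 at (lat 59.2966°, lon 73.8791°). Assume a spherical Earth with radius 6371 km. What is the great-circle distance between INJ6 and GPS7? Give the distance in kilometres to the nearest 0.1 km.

1248.4 km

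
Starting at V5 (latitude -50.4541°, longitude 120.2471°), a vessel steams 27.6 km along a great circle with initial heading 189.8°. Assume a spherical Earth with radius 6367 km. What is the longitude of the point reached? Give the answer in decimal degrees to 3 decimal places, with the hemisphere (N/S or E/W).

δ = d/R = 27.6/6367 = 0.004335 rad
φ₂ = arcsin(sin φ₁ cos δ + cos φ₁ sin δ cos θ)
   = arcsin(-0.77111·0.99999 + 0.63670·0.00433·-0.98541) = -50.69883°
λ₂ = λ₁ + atan2(sin θ sin δ cos φ₁, cos δ − sin φ₁ sin φ₂) = 120.18036°

120.180°E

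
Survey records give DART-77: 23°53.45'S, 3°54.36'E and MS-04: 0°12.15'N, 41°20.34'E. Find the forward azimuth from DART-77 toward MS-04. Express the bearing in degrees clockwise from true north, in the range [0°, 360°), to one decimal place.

61.9°

DART-77: φ = -23.89083°, λ = +3.90600°
MS-04: φ = +0.20250°, λ = +41.33900°
Δλ = 37.4330°
y = sin Δλ · cos φ₂ = 0.607829
x = cos φ₁ sin φ₂ − sin φ₁ cos φ₂ cos Δλ = 0.324822
θ = atan2(y, x) = 61.8801° → 61.8801° (mod 360°)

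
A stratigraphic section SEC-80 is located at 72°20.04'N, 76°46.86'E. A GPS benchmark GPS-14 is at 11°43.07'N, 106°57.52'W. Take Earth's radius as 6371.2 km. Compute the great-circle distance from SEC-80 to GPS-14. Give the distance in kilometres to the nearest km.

10665 km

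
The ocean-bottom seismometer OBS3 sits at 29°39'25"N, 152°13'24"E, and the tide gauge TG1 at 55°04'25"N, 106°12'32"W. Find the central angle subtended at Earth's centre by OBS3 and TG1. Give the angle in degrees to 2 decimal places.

OBS3: φ = +29.65694°, λ = +152.22333°
TG1: φ = +55.07361°, λ = -106.20889°
Δφ = 25.4167°,  Δλ = 101.5678°
a = sin²(Δφ/2) + cos φ₁ cos φ₂ sin²(Δλ/2) = 0.347041
c = 2·arcsin(√a) = 1.259894 rad = 72.1866°

72.19°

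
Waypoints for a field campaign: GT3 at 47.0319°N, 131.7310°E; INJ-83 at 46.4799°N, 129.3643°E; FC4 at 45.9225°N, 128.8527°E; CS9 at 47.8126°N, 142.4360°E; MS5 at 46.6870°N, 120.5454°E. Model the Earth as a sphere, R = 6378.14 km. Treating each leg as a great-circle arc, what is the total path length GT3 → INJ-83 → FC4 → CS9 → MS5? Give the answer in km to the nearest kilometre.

2971 km

GT3→INJ-83: c = 0.029893 rad, d = 190.66 km
INJ-83→FC4: c = 0.011525 rad, d = 73.51 km
FC4→CS9: c = 0.165177 rad, d = 1053.52 km
CS9→MS5: c = 0.259217 rad, d = 1653.32 km
Total = 190.66 + 73.51 + 1053.52 + 1653.32 = 2971.01 km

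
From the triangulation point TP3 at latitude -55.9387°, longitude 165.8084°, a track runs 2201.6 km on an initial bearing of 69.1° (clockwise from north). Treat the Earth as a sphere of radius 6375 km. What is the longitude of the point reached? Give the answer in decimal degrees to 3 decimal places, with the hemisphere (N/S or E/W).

δ = d/R = 2201.6/6375 = 0.345349 rad
φ₂ = arcsin(sin φ₁ cos δ + cos φ₁ sin δ cos θ)
   = arcsin(-0.82844·0.94096 + 0.56008·0.33853·0.35674) = -45.38871°
λ₂ = λ₁ + atan2(sin θ sin δ cos φ₁, cos δ − sin φ₁ sin φ₂) = -167.42784°

167.428°W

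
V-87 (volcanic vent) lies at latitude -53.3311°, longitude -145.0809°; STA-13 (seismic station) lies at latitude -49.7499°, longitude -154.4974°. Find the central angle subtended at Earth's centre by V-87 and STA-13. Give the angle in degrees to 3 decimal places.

6.857°

Δφ = 3.5812°,  Δλ = -9.4165°
a = sin²(Δφ/2) + cos φ₁ cos φ₂ sin²(Δλ/2) = 0.003576
c = 2·arcsin(√a) = 0.119672 rad = 6.8567°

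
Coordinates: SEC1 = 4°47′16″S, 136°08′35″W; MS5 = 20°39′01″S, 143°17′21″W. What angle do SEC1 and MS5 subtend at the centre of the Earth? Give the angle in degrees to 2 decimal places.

17.32°

SEC1: φ = -4.78778°, λ = -136.14306°
MS5: φ = -20.65028°, λ = -143.28917°
Δφ = -15.8625°,  Δλ = -7.1461°
a = sin²(Δφ/2) + cos φ₁ cos φ₂ sin²(Δλ/2) = 0.022662
c = 2·arcsin(√a) = 0.302224 rad = 17.3161°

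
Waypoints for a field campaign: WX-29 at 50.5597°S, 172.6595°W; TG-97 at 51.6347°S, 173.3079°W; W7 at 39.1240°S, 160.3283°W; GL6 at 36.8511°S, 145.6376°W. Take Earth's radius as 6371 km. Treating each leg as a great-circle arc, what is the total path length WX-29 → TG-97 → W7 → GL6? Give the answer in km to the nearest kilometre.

WX-29→TG-97: c = 0.020063 rad, d = 127.82 km
TG-97→W7: c = 0.269316 rad, d = 1715.81 km
W7→GL6: c = 0.205695 rad, d = 1310.48 km
Total = 127.82 + 1715.81 + 1310.48 = 3154.11 km

3154 km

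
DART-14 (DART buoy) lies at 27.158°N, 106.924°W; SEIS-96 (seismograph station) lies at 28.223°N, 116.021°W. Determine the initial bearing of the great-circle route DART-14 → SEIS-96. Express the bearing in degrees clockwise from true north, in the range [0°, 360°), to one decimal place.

Δλ = -9.0970°
y = sin Δλ · cos φ₂ = -0.139310
x = cos φ₁ sin φ₂ − sin φ₁ cos φ₂ cos Δλ = 0.023645
θ = atan2(y, x) = -80.3669° → 279.6331° (mod 360°)

279.6°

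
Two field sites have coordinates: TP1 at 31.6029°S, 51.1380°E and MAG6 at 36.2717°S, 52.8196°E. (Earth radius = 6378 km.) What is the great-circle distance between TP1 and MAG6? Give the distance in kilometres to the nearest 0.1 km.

Δφ = -4.6688°,  Δλ = 1.6816°
a = sin²(Δφ/2) + cos φ₁ cos φ₂ sin²(Δλ/2) = 0.001807
c = 2·arcsin(√a) = 0.085042 rad = 4.8725°
d = R·c = 6378 × 0.085042 = 542.4 km

542.4 km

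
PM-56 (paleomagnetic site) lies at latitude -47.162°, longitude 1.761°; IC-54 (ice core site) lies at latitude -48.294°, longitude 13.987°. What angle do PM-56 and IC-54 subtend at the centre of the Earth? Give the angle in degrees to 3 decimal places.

Δφ = -1.1320°,  Δλ = 12.2260°
a = sin²(Δφ/2) + cos φ₁ cos φ₂ sin²(Δλ/2) = 0.005227
c = 2·arcsin(√a) = 0.144728 rad = 8.2923°

8.292°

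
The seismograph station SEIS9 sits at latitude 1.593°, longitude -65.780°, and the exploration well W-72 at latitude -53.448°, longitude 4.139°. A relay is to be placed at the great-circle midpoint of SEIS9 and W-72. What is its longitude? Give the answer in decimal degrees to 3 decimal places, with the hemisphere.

40.863°W

Bx = cos φ₂ cos Δλ = 0.204482,  By = cos φ₂ sin Δλ = 0.559347
φₘ = atan2(sin φ₁ + sin φ₂, √((cos φ₁ + Bx)² + By²)) = -30.28996°
λₘ = λ₁ + atan2(By, cos φ₁ + Bx) = -40.86337°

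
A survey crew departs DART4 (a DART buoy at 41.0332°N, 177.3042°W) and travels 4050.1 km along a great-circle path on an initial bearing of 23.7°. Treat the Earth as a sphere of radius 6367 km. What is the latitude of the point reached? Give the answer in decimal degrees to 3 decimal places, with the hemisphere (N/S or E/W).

69.789°N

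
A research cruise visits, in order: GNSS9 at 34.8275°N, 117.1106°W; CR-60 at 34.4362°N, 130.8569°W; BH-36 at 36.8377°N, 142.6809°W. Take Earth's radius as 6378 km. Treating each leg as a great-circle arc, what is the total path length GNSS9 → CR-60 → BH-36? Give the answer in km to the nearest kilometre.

GNSS9→CR-60: c = 0.197373 rad, d = 1258.85 km
CR-60→BH-36: c = 0.172750 rad, d = 1101.80 km
Total = 1258.85 + 1101.80 = 2360.64 km

2361 km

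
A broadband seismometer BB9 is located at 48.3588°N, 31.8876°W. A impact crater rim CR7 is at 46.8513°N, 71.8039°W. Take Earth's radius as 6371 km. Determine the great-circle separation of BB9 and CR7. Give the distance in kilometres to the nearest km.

Δφ = -1.5075°,  Δλ = -39.9163°
a = sin²(Δφ/2) + cos φ₁ cos φ₂ sin²(Δλ/2) = 0.053117
c = 2·arcsin(√a) = 0.465125 rad = 26.6497°
d = R·c = 6371 × 0.465125 = 2963.3 km

2963 km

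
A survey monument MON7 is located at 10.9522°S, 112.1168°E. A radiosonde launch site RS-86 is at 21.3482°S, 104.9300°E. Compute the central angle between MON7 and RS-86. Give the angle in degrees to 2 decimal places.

12.47°

Δφ = -10.3960°,  Δλ = -7.1868°
a = sin²(Δφ/2) + cos φ₁ cos φ₂ sin²(Δλ/2) = 0.011800
c = 2·arcsin(√a) = 0.217685 rad = 12.4724°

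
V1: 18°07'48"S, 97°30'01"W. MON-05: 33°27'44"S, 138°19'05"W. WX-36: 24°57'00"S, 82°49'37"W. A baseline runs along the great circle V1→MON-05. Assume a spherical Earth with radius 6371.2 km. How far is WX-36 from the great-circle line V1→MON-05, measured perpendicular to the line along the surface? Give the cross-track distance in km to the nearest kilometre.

1465 km

V1: φ = -18.13000°, λ = -97.50028°
MON-05: φ = -33.46222°, λ = -138.31806°
WX-36: φ = -24.95000°, λ = -82.82694°
δ₁₃ = central angle V1→WX-36 = 0.266032 rad  (haversine)
θ₁₃ = bearing V1→WX-36 = 119.123°,  θ₁₂ = bearing V1→MON-05 = 239.008°
dₓₜ = R·arcsin(sin δ₁₃ · sin(θ₁₃ − θ₁₂)) = 6371.2·arcsin(0.26291·sin(-119.885°)) = -1465.168 km
|dₓₜ| = 1465.168 km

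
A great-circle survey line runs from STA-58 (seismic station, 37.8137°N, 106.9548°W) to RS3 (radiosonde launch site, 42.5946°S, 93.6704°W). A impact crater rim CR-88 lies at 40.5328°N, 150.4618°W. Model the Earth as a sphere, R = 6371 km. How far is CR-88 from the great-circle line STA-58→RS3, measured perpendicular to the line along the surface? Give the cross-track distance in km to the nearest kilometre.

3230 km

δ₁₃ = central angle STA-58→CR-88 = 0.584607 rad  (haversine)
θ₁₃ = bearing STA-58→CR-88 = 288.537°,  θ₁₂ = bearing STA-58→RS3 = 170.147°
dₓₜ = R·arcsin(sin δ₁₃ · sin(θ₁₃ − θ₁₂)) = 6371·arcsin(0.55187·sin(118.390°)) = 3229.679 km
|dₓₜ| = 3229.679 km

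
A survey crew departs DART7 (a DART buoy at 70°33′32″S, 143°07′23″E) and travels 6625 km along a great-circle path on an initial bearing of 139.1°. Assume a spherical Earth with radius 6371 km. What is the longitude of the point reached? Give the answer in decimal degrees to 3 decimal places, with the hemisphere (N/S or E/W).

88.564°W

DART7: φ = -70.55889°, λ = +143.12306°
δ = d/R = 6625/6371 = 1.039868 rad
φ₂ = arcsin(sin φ₁ cos δ + cos φ₁ sin δ cos θ)
   = arcsin(-0.94298·0.50633 + 0.33284·0.86234·-0.75585) = -43.98013°
λ₂ = λ₁ + atan2(sin θ sin δ cos φ₁, cos δ − sin φ₁ sin φ₂) = -88.56379°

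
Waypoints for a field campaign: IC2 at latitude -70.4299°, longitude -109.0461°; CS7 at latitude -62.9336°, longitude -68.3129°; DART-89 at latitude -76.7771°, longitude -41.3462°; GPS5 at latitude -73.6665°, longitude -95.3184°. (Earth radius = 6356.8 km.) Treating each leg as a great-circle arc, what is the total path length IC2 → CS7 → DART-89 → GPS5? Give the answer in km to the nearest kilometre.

IC2→CS7: c = 0.302711 rad, d = 1924.27 km
CS7→DART-89: c = 0.285091 rad, d = 1812.27 km
DART-89→GPS5: c = 0.237050 rad, d = 1506.88 km
Total = 1924.27 + 1812.27 + 1506.88 = 5243.42 km

5243 km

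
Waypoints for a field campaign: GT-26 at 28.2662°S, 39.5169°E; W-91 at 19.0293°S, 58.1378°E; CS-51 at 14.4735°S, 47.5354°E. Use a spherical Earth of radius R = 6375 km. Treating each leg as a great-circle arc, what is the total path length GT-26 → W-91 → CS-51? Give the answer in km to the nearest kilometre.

3392 km

GT-26→W-91: c = 0.337918 rad, d = 2154.23 km
W-91→CS-51: c = 0.194143 rad, d = 1237.66 km
Total = 2154.23 + 1237.66 = 3391.89 km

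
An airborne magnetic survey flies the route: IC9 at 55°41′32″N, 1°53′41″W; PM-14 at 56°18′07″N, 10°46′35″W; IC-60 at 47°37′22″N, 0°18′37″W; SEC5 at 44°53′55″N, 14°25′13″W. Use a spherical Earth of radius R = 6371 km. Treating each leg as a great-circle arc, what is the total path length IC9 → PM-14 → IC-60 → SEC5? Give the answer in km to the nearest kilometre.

2880 km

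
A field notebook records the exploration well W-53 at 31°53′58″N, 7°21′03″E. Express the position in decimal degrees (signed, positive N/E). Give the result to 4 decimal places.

+31.8994°, +7.3508°

lat: 31.8994° N → +31.8994°
lon: 7.3508° E → +7.3508°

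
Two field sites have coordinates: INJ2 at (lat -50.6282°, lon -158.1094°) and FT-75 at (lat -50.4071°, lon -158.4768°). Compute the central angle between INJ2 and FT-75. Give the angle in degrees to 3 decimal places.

Δφ = 0.2211°,  Δλ = -0.3674°
a = sin²(Δφ/2) + cos φ₁ cos φ₂ sin²(Δλ/2) = 0.000008
c = 2·arcsin(√a) = 0.005614 rad = 0.3216°

0.322°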